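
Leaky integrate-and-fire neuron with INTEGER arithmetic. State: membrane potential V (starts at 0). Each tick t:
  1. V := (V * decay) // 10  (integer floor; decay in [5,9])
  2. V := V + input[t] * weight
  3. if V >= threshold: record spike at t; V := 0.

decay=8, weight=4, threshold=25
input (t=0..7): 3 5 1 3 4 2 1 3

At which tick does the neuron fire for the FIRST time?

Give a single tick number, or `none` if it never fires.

Answer: 1

Derivation:
t=0: input=3 -> V=12
t=1: input=5 -> V=0 FIRE
t=2: input=1 -> V=4
t=3: input=3 -> V=15
t=4: input=4 -> V=0 FIRE
t=5: input=2 -> V=8
t=6: input=1 -> V=10
t=7: input=3 -> V=20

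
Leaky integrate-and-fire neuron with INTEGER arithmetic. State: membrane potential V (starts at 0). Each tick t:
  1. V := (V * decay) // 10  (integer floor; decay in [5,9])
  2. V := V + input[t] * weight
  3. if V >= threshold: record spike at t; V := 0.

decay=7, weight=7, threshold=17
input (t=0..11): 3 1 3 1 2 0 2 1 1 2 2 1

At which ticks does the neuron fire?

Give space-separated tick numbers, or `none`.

Answer: 0 2 4 8 10

Derivation:
t=0: input=3 -> V=0 FIRE
t=1: input=1 -> V=7
t=2: input=3 -> V=0 FIRE
t=3: input=1 -> V=7
t=4: input=2 -> V=0 FIRE
t=5: input=0 -> V=0
t=6: input=2 -> V=14
t=7: input=1 -> V=16
t=8: input=1 -> V=0 FIRE
t=9: input=2 -> V=14
t=10: input=2 -> V=0 FIRE
t=11: input=1 -> V=7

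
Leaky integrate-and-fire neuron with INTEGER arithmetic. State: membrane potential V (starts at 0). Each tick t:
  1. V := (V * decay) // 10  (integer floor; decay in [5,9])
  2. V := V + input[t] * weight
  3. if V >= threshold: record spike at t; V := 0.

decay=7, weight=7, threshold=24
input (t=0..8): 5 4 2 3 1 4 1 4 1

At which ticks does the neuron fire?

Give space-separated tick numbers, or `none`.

Answer: 0 1 3 5 7

Derivation:
t=0: input=5 -> V=0 FIRE
t=1: input=4 -> V=0 FIRE
t=2: input=2 -> V=14
t=3: input=3 -> V=0 FIRE
t=4: input=1 -> V=7
t=5: input=4 -> V=0 FIRE
t=6: input=1 -> V=7
t=7: input=4 -> V=0 FIRE
t=8: input=1 -> V=7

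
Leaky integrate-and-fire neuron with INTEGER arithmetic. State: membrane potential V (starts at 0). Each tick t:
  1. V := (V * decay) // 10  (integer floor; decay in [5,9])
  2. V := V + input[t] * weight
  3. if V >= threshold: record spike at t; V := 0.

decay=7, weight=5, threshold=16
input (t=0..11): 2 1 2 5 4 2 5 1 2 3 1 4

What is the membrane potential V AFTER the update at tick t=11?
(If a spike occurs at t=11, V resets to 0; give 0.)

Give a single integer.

t=0: input=2 -> V=10
t=1: input=1 -> V=12
t=2: input=2 -> V=0 FIRE
t=3: input=5 -> V=0 FIRE
t=4: input=4 -> V=0 FIRE
t=5: input=2 -> V=10
t=6: input=5 -> V=0 FIRE
t=7: input=1 -> V=5
t=8: input=2 -> V=13
t=9: input=3 -> V=0 FIRE
t=10: input=1 -> V=5
t=11: input=4 -> V=0 FIRE

Answer: 0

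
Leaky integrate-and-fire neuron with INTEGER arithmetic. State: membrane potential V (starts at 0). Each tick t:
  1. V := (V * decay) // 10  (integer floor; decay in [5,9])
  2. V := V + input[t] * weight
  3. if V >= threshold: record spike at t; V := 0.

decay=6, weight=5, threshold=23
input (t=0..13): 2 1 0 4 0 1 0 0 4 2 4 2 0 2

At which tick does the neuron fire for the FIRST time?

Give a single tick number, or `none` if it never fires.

t=0: input=2 -> V=10
t=1: input=1 -> V=11
t=2: input=0 -> V=6
t=3: input=4 -> V=0 FIRE
t=4: input=0 -> V=0
t=5: input=1 -> V=5
t=6: input=0 -> V=3
t=7: input=0 -> V=1
t=8: input=4 -> V=20
t=9: input=2 -> V=22
t=10: input=4 -> V=0 FIRE
t=11: input=2 -> V=10
t=12: input=0 -> V=6
t=13: input=2 -> V=13

Answer: 3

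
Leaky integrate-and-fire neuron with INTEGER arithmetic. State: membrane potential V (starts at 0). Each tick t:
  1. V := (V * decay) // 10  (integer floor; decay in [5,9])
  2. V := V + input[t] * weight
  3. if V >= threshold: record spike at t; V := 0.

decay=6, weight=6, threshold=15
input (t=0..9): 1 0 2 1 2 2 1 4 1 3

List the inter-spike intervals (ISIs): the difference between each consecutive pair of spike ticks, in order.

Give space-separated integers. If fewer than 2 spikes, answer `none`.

Answer: 3 2

Derivation:
t=0: input=1 -> V=6
t=1: input=0 -> V=3
t=2: input=2 -> V=13
t=3: input=1 -> V=13
t=4: input=2 -> V=0 FIRE
t=5: input=2 -> V=12
t=6: input=1 -> V=13
t=7: input=4 -> V=0 FIRE
t=8: input=1 -> V=6
t=9: input=3 -> V=0 FIRE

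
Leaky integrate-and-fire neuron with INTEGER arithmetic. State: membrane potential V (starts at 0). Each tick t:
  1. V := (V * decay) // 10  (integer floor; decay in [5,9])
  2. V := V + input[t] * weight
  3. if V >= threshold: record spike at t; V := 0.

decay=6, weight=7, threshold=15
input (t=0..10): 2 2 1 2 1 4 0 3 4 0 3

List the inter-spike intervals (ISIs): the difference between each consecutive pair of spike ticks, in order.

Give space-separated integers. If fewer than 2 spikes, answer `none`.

Answer: 2 2 2 1 2

Derivation:
t=0: input=2 -> V=14
t=1: input=2 -> V=0 FIRE
t=2: input=1 -> V=7
t=3: input=2 -> V=0 FIRE
t=4: input=1 -> V=7
t=5: input=4 -> V=0 FIRE
t=6: input=0 -> V=0
t=7: input=3 -> V=0 FIRE
t=8: input=4 -> V=0 FIRE
t=9: input=0 -> V=0
t=10: input=3 -> V=0 FIRE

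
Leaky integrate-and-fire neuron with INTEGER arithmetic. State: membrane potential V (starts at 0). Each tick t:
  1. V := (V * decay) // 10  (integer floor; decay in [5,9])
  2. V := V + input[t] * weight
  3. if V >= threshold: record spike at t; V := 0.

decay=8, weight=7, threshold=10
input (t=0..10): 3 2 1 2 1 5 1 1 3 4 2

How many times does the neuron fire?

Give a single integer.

Answer: 8

Derivation:
t=0: input=3 -> V=0 FIRE
t=1: input=2 -> V=0 FIRE
t=2: input=1 -> V=7
t=3: input=2 -> V=0 FIRE
t=4: input=1 -> V=7
t=5: input=5 -> V=0 FIRE
t=6: input=1 -> V=7
t=7: input=1 -> V=0 FIRE
t=8: input=3 -> V=0 FIRE
t=9: input=4 -> V=0 FIRE
t=10: input=2 -> V=0 FIRE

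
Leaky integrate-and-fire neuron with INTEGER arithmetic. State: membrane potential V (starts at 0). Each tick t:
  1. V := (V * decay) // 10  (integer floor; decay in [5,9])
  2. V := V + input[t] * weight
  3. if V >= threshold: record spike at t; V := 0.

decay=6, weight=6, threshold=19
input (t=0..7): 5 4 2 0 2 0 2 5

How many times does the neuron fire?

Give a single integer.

Answer: 3

Derivation:
t=0: input=5 -> V=0 FIRE
t=1: input=4 -> V=0 FIRE
t=2: input=2 -> V=12
t=3: input=0 -> V=7
t=4: input=2 -> V=16
t=5: input=0 -> V=9
t=6: input=2 -> V=17
t=7: input=5 -> V=0 FIRE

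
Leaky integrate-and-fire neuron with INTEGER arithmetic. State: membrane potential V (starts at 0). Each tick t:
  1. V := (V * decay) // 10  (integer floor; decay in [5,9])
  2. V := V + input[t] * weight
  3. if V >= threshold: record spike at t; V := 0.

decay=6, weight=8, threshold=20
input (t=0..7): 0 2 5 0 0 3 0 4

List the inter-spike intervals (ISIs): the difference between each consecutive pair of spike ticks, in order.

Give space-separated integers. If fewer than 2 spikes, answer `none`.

Answer: 3 2

Derivation:
t=0: input=0 -> V=0
t=1: input=2 -> V=16
t=2: input=5 -> V=0 FIRE
t=3: input=0 -> V=0
t=4: input=0 -> V=0
t=5: input=3 -> V=0 FIRE
t=6: input=0 -> V=0
t=7: input=4 -> V=0 FIRE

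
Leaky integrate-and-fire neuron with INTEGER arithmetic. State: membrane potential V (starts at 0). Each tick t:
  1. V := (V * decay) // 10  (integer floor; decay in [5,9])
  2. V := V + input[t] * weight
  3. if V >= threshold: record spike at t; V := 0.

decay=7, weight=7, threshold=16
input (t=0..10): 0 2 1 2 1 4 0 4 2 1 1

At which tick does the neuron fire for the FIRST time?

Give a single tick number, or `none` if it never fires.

t=0: input=0 -> V=0
t=1: input=2 -> V=14
t=2: input=1 -> V=0 FIRE
t=3: input=2 -> V=14
t=4: input=1 -> V=0 FIRE
t=5: input=4 -> V=0 FIRE
t=6: input=0 -> V=0
t=7: input=4 -> V=0 FIRE
t=8: input=2 -> V=14
t=9: input=1 -> V=0 FIRE
t=10: input=1 -> V=7

Answer: 2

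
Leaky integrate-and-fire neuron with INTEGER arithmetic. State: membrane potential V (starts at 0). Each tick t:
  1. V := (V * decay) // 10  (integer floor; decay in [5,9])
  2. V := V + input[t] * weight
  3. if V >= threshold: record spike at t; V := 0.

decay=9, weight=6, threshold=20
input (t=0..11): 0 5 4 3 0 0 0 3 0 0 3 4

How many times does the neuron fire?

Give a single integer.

Answer: 4

Derivation:
t=0: input=0 -> V=0
t=1: input=5 -> V=0 FIRE
t=2: input=4 -> V=0 FIRE
t=3: input=3 -> V=18
t=4: input=0 -> V=16
t=5: input=0 -> V=14
t=6: input=0 -> V=12
t=7: input=3 -> V=0 FIRE
t=8: input=0 -> V=0
t=9: input=0 -> V=0
t=10: input=3 -> V=18
t=11: input=4 -> V=0 FIRE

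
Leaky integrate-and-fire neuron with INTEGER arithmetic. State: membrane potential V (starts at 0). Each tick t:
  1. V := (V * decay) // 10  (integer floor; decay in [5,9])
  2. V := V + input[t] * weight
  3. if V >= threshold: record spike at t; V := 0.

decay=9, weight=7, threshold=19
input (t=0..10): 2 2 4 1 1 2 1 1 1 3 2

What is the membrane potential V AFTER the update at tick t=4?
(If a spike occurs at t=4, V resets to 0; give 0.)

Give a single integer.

Answer: 13

Derivation:
t=0: input=2 -> V=14
t=1: input=2 -> V=0 FIRE
t=2: input=4 -> V=0 FIRE
t=3: input=1 -> V=7
t=4: input=1 -> V=13
t=5: input=2 -> V=0 FIRE
t=6: input=1 -> V=7
t=7: input=1 -> V=13
t=8: input=1 -> V=18
t=9: input=3 -> V=0 FIRE
t=10: input=2 -> V=14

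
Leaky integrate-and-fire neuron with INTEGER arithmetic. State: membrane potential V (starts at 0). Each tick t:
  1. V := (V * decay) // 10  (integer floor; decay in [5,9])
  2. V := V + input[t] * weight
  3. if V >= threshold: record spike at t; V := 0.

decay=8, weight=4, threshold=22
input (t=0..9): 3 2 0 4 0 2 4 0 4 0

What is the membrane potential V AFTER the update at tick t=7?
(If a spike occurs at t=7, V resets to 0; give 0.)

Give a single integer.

t=0: input=3 -> V=12
t=1: input=2 -> V=17
t=2: input=0 -> V=13
t=3: input=4 -> V=0 FIRE
t=4: input=0 -> V=0
t=5: input=2 -> V=8
t=6: input=4 -> V=0 FIRE
t=7: input=0 -> V=0
t=8: input=4 -> V=16
t=9: input=0 -> V=12

Answer: 0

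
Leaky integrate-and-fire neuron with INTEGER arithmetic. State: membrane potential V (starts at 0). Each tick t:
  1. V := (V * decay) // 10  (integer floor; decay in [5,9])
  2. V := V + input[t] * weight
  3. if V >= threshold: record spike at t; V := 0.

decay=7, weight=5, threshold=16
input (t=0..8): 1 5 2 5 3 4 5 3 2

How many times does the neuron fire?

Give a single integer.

t=0: input=1 -> V=5
t=1: input=5 -> V=0 FIRE
t=2: input=2 -> V=10
t=3: input=5 -> V=0 FIRE
t=4: input=3 -> V=15
t=5: input=4 -> V=0 FIRE
t=6: input=5 -> V=0 FIRE
t=7: input=3 -> V=15
t=8: input=2 -> V=0 FIRE

Answer: 5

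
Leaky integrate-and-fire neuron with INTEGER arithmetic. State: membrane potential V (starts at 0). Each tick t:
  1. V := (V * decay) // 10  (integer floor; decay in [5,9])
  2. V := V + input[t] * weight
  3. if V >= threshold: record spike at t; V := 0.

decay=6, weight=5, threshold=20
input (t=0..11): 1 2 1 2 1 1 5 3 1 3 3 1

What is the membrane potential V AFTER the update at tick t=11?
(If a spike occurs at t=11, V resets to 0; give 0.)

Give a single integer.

t=0: input=1 -> V=5
t=1: input=2 -> V=13
t=2: input=1 -> V=12
t=3: input=2 -> V=17
t=4: input=1 -> V=15
t=5: input=1 -> V=14
t=6: input=5 -> V=0 FIRE
t=7: input=3 -> V=15
t=8: input=1 -> V=14
t=9: input=3 -> V=0 FIRE
t=10: input=3 -> V=15
t=11: input=1 -> V=14

Answer: 14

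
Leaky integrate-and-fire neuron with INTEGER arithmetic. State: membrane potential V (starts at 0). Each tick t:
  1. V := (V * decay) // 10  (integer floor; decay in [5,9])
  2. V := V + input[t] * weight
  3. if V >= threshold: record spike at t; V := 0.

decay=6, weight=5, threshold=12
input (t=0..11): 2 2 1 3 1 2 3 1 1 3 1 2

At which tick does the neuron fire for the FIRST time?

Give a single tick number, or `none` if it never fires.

t=0: input=2 -> V=10
t=1: input=2 -> V=0 FIRE
t=2: input=1 -> V=5
t=3: input=3 -> V=0 FIRE
t=4: input=1 -> V=5
t=5: input=2 -> V=0 FIRE
t=6: input=3 -> V=0 FIRE
t=7: input=1 -> V=5
t=8: input=1 -> V=8
t=9: input=3 -> V=0 FIRE
t=10: input=1 -> V=5
t=11: input=2 -> V=0 FIRE

Answer: 1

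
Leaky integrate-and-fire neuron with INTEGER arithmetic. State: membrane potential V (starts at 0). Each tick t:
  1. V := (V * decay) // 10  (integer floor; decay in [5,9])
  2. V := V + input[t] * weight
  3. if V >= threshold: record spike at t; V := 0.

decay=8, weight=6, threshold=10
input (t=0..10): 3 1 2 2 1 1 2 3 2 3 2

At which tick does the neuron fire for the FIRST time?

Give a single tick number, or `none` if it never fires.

t=0: input=3 -> V=0 FIRE
t=1: input=1 -> V=6
t=2: input=2 -> V=0 FIRE
t=3: input=2 -> V=0 FIRE
t=4: input=1 -> V=6
t=5: input=1 -> V=0 FIRE
t=6: input=2 -> V=0 FIRE
t=7: input=3 -> V=0 FIRE
t=8: input=2 -> V=0 FIRE
t=9: input=3 -> V=0 FIRE
t=10: input=2 -> V=0 FIRE

Answer: 0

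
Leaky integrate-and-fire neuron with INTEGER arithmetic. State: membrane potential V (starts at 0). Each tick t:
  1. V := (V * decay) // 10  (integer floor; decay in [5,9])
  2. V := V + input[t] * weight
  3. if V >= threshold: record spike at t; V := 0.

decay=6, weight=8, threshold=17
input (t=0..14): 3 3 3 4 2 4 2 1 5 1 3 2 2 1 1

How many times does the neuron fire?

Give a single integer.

Answer: 9

Derivation:
t=0: input=3 -> V=0 FIRE
t=1: input=3 -> V=0 FIRE
t=2: input=3 -> V=0 FIRE
t=3: input=4 -> V=0 FIRE
t=4: input=2 -> V=16
t=5: input=4 -> V=0 FIRE
t=6: input=2 -> V=16
t=7: input=1 -> V=0 FIRE
t=8: input=5 -> V=0 FIRE
t=9: input=1 -> V=8
t=10: input=3 -> V=0 FIRE
t=11: input=2 -> V=16
t=12: input=2 -> V=0 FIRE
t=13: input=1 -> V=8
t=14: input=1 -> V=12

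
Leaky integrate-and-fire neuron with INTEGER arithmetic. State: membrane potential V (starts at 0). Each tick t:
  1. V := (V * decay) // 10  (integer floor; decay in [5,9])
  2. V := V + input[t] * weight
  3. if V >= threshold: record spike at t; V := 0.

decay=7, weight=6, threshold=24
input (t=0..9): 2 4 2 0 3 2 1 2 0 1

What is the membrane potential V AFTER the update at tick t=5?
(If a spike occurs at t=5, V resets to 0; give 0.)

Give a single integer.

Answer: 0

Derivation:
t=0: input=2 -> V=12
t=1: input=4 -> V=0 FIRE
t=2: input=2 -> V=12
t=3: input=0 -> V=8
t=4: input=3 -> V=23
t=5: input=2 -> V=0 FIRE
t=6: input=1 -> V=6
t=7: input=2 -> V=16
t=8: input=0 -> V=11
t=9: input=1 -> V=13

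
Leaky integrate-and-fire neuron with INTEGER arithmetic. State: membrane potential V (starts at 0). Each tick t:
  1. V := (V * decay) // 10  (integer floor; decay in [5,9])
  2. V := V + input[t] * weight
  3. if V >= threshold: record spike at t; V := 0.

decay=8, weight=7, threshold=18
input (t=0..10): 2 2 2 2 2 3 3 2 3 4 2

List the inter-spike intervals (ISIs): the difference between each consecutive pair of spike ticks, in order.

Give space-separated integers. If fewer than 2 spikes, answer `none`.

Answer: 2 2 1 2 1

Derivation:
t=0: input=2 -> V=14
t=1: input=2 -> V=0 FIRE
t=2: input=2 -> V=14
t=3: input=2 -> V=0 FIRE
t=4: input=2 -> V=14
t=5: input=3 -> V=0 FIRE
t=6: input=3 -> V=0 FIRE
t=7: input=2 -> V=14
t=8: input=3 -> V=0 FIRE
t=9: input=4 -> V=0 FIRE
t=10: input=2 -> V=14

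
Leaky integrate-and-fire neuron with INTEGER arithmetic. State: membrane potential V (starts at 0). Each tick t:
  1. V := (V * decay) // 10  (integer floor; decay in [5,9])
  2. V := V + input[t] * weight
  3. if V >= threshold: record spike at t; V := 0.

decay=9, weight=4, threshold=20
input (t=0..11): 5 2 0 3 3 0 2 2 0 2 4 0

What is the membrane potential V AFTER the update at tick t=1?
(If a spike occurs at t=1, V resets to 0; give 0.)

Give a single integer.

Answer: 8

Derivation:
t=0: input=5 -> V=0 FIRE
t=1: input=2 -> V=8
t=2: input=0 -> V=7
t=3: input=3 -> V=18
t=4: input=3 -> V=0 FIRE
t=5: input=0 -> V=0
t=6: input=2 -> V=8
t=7: input=2 -> V=15
t=8: input=0 -> V=13
t=9: input=2 -> V=19
t=10: input=4 -> V=0 FIRE
t=11: input=0 -> V=0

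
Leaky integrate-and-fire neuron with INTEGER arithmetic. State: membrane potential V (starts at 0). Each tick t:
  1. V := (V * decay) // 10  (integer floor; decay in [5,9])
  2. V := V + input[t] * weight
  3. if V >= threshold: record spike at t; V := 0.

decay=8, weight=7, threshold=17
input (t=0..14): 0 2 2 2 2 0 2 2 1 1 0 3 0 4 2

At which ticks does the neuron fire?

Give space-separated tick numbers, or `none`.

t=0: input=0 -> V=0
t=1: input=2 -> V=14
t=2: input=2 -> V=0 FIRE
t=3: input=2 -> V=14
t=4: input=2 -> V=0 FIRE
t=5: input=0 -> V=0
t=6: input=2 -> V=14
t=7: input=2 -> V=0 FIRE
t=8: input=1 -> V=7
t=9: input=1 -> V=12
t=10: input=0 -> V=9
t=11: input=3 -> V=0 FIRE
t=12: input=0 -> V=0
t=13: input=4 -> V=0 FIRE
t=14: input=2 -> V=14

Answer: 2 4 7 11 13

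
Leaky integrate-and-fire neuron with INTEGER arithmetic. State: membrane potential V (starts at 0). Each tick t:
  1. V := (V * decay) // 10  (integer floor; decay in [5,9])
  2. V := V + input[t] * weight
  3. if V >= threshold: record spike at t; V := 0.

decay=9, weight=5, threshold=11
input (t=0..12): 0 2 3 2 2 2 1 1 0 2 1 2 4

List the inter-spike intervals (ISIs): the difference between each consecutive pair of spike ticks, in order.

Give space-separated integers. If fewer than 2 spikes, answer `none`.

Answer: 2 2 3 2 1

Derivation:
t=0: input=0 -> V=0
t=1: input=2 -> V=10
t=2: input=3 -> V=0 FIRE
t=3: input=2 -> V=10
t=4: input=2 -> V=0 FIRE
t=5: input=2 -> V=10
t=6: input=1 -> V=0 FIRE
t=7: input=1 -> V=5
t=8: input=0 -> V=4
t=9: input=2 -> V=0 FIRE
t=10: input=1 -> V=5
t=11: input=2 -> V=0 FIRE
t=12: input=4 -> V=0 FIRE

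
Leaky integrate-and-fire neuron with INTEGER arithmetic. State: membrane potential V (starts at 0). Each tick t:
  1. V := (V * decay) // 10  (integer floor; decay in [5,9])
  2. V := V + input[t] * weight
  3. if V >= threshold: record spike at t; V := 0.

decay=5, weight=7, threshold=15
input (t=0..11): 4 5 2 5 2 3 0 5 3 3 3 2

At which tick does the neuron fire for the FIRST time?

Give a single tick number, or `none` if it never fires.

Answer: 0

Derivation:
t=0: input=4 -> V=0 FIRE
t=1: input=5 -> V=0 FIRE
t=2: input=2 -> V=14
t=3: input=5 -> V=0 FIRE
t=4: input=2 -> V=14
t=5: input=3 -> V=0 FIRE
t=6: input=0 -> V=0
t=7: input=5 -> V=0 FIRE
t=8: input=3 -> V=0 FIRE
t=9: input=3 -> V=0 FIRE
t=10: input=3 -> V=0 FIRE
t=11: input=2 -> V=14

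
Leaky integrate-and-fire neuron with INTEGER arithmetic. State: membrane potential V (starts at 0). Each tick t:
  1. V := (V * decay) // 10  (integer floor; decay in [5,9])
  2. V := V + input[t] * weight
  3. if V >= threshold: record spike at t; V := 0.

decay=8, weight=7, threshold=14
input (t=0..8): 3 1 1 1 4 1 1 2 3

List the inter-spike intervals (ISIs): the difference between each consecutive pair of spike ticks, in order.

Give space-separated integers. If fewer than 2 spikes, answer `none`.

t=0: input=3 -> V=0 FIRE
t=1: input=1 -> V=7
t=2: input=1 -> V=12
t=3: input=1 -> V=0 FIRE
t=4: input=4 -> V=0 FIRE
t=5: input=1 -> V=7
t=6: input=1 -> V=12
t=7: input=2 -> V=0 FIRE
t=8: input=3 -> V=0 FIRE

Answer: 3 1 3 1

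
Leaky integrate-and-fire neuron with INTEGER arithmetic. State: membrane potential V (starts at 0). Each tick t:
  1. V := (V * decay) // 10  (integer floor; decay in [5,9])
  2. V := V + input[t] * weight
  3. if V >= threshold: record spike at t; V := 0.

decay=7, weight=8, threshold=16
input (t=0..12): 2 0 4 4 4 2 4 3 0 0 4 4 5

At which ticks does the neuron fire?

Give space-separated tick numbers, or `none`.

t=0: input=2 -> V=0 FIRE
t=1: input=0 -> V=0
t=2: input=4 -> V=0 FIRE
t=3: input=4 -> V=0 FIRE
t=4: input=4 -> V=0 FIRE
t=5: input=2 -> V=0 FIRE
t=6: input=4 -> V=0 FIRE
t=7: input=3 -> V=0 FIRE
t=8: input=0 -> V=0
t=9: input=0 -> V=0
t=10: input=4 -> V=0 FIRE
t=11: input=4 -> V=0 FIRE
t=12: input=5 -> V=0 FIRE

Answer: 0 2 3 4 5 6 7 10 11 12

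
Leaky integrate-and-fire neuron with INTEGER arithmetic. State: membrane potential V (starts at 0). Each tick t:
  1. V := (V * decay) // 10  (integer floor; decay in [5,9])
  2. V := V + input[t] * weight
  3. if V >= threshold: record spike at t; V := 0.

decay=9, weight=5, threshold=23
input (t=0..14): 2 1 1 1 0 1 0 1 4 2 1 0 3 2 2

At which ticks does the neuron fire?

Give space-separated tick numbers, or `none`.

t=0: input=2 -> V=10
t=1: input=1 -> V=14
t=2: input=1 -> V=17
t=3: input=1 -> V=20
t=4: input=0 -> V=18
t=5: input=1 -> V=21
t=6: input=0 -> V=18
t=7: input=1 -> V=21
t=8: input=4 -> V=0 FIRE
t=9: input=2 -> V=10
t=10: input=1 -> V=14
t=11: input=0 -> V=12
t=12: input=3 -> V=0 FIRE
t=13: input=2 -> V=10
t=14: input=2 -> V=19

Answer: 8 12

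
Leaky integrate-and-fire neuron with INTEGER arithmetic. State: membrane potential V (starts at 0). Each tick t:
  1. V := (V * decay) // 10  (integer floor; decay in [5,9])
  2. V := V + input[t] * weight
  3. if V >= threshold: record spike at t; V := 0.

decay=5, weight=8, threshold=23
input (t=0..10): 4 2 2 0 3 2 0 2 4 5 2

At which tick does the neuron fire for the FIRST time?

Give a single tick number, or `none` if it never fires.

Answer: 0

Derivation:
t=0: input=4 -> V=0 FIRE
t=1: input=2 -> V=16
t=2: input=2 -> V=0 FIRE
t=3: input=0 -> V=0
t=4: input=3 -> V=0 FIRE
t=5: input=2 -> V=16
t=6: input=0 -> V=8
t=7: input=2 -> V=20
t=8: input=4 -> V=0 FIRE
t=9: input=5 -> V=0 FIRE
t=10: input=2 -> V=16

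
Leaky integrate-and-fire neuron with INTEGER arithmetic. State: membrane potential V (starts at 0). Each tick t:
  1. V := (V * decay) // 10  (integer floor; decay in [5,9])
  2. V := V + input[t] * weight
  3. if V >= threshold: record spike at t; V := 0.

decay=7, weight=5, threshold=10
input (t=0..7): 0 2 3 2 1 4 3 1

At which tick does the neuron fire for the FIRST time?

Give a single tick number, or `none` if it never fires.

t=0: input=0 -> V=0
t=1: input=2 -> V=0 FIRE
t=2: input=3 -> V=0 FIRE
t=3: input=2 -> V=0 FIRE
t=4: input=1 -> V=5
t=5: input=4 -> V=0 FIRE
t=6: input=3 -> V=0 FIRE
t=7: input=1 -> V=5

Answer: 1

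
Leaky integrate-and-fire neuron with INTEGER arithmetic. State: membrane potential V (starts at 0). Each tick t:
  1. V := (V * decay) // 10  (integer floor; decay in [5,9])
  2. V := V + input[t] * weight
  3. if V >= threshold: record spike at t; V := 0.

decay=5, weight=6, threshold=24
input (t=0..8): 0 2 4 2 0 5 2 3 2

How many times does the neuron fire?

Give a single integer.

Answer: 3

Derivation:
t=0: input=0 -> V=0
t=1: input=2 -> V=12
t=2: input=4 -> V=0 FIRE
t=3: input=2 -> V=12
t=4: input=0 -> V=6
t=5: input=5 -> V=0 FIRE
t=6: input=2 -> V=12
t=7: input=3 -> V=0 FIRE
t=8: input=2 -> V=12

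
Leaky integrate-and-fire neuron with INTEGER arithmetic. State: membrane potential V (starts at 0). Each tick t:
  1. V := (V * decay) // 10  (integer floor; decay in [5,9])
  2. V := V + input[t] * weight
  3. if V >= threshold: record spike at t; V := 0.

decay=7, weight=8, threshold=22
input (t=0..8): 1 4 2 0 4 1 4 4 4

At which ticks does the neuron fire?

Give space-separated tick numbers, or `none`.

Answer: 1 4 6 7 8

Derivation:
t=0: input=1 -> V=8
t=1: input=4 -> V=0 FIRE
t=2: input=2 -> V=16
t=3: input=0 -> V=11
t=4: input=4 -> V=0 FIRE
t=5: input=1 -> V=8
t=6: input=4 -> V=0 FIRE
t=7: input=4 -> V=0 FIRE
t=8: input=4 -> V=0 FIRE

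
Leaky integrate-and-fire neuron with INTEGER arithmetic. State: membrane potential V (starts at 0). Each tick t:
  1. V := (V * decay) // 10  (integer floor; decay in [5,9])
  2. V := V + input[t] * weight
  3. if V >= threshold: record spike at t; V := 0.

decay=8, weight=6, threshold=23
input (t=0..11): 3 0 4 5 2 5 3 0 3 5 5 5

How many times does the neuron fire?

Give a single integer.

Answer: 7

Derivation:
t=0: input=3 -> V=18
t=1: input=0 -> V=14
t=2: input=4 -> V=0 FIRE
t=3: input=5 -> V=0 FIRE
t=4: input=2 -> V=12
t=5: input=5 -> V=0 FIRE
t=6: input=3 -> V=18
t=7: input=0 -> V=14
t=8: input=3 -> V=0 FIRE
t=9: input=5 -> V=0 FIRE
t=10: input=5 -> V=0 FIRE
t=11: input=5 -> V=0 FIRE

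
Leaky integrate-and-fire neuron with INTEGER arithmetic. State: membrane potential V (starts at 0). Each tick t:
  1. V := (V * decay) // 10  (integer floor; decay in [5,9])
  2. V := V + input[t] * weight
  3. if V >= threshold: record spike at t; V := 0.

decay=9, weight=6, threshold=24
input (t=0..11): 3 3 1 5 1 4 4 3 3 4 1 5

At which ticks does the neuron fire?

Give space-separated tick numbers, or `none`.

t=0: input=3 -> V=18
t=1: input=3 -> V=0 FIRE
t=2: input=1 -> V=6
t=3: input=5 -> V=0 FIRE
t=4: input=1 -> V=6
t=5: input=4 -> V=0 FIRE
t=6: input=4 -> V=0 FIRE
t=7: input=3 -> V=18
t=8: input=3 -> V=0 FIRE
t=9: input=4 -> V=0 FIRE
t=10: input=1 -> V=6
t=11: input=5 -> V=0 FIRE

Answer: 1 3 5 6 8 9 11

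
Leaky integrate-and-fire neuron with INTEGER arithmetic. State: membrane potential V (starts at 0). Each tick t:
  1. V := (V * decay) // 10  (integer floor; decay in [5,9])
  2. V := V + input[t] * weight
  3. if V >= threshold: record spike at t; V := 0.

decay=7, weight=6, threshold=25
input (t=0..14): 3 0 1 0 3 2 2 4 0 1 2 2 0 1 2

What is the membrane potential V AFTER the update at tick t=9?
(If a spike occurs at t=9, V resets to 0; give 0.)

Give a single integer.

Answer: 6

Derivation:
t=0: input=3 -> V=18
t=1: input=0 -> V=12
t=2: input=1 -> V=14
t=3: input=0 -> V=9
t=4: input=3 -> V=24
t=5: input=2 -> V=0 FIRE
t=6: input=2 -> V=12
t=7: input=4 -> V=0 FIRE
t=8: input=0 -> V=0
t=9: input=1 -> V=6
t=10: input=2 -> V=16
t=11: input=2 -> V=23
t=12: input=0 -> V=16
t=13: input=1 -> V=17
t=14: input=2 -> V=23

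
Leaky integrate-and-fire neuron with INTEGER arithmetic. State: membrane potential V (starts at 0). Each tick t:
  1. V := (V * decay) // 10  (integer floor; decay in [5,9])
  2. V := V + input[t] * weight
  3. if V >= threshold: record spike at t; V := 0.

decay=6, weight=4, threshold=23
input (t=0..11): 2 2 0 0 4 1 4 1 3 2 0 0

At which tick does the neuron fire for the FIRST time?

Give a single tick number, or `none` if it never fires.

t=0: input=2 -> V=8
t=1: input=2 -> V=12
t=2: input=0 -> V=7
t=3: input=0 -> V=4
t=4: input=4 -> V=18
t=5: input=1 -> V=14
t=6: input=4 -> V=0 FIRE
t=7: input=1 -> V=4
t=8: input=3 -> V=14
t=9: input=2 -> V=16
t=10: input=0 -> V=9
t=11: input=0 -> V=5

Answer: 6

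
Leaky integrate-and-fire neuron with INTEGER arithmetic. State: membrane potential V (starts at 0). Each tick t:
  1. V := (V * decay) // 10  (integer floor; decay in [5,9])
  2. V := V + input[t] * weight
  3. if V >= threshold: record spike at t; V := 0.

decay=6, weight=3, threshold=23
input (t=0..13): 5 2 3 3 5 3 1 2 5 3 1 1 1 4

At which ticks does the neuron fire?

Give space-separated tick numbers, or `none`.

Answer: 4

Derivation:
t=0: input=5 -> V=15
t=1: input=2 -> V=15
t=2: input=3 -> V=18
t=3: input=3 -> V=19
t=4: input=5 -> V=0 FIRE
t=5: input=3 -> V=9
t=6: input=1 -> V=8
t=7: input=2 -> V=10
t=8: input=5 -> V=21
t=9: input=3 -> V=21
t=10: input=1 -> V=15
t=11: input=1 -> V=12
t=12: input=1 -> V=10
t=13: input=4 -> V=18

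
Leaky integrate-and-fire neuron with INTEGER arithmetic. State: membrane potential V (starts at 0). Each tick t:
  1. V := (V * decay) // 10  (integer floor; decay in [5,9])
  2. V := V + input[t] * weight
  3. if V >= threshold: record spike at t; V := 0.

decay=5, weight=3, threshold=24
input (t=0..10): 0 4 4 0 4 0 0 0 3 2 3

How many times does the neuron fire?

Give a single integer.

t=0: input=0 -> V=0
t=1: input=4 -> V=12
t=2: input=4 -> V=18
t=3: input=0 -> V=9
t=4: input=4 -> V=16
t=5: input=0 -> V=8
t=6: input=0 -> V=4
t=7: input=0 -> V=2
t=8: input=3 -> V=10
t=9: input=2 -> V=11
t=10: input=3 -> V=14

Answer: 0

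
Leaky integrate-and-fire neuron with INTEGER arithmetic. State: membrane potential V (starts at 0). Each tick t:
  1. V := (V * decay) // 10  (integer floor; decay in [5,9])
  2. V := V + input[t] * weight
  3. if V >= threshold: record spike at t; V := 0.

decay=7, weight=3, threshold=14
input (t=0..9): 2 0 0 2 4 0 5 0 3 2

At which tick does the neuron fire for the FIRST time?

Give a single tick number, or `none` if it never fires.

Answer: 4

Derivation:
t=0: input=2 -> V=6
t=1: input=0 -> V=4
t=2: input=0 -> V=2
t=3: input=2 -> V=7
t=4: input=4 -> V=0 FIRE
t=5: input=0 -> V=0
t=6: input=5 -> V=0 FIRE
t=7: input=0 -> V=0
t=8: input=3 -> V=9
t=9: input=2 -> V=12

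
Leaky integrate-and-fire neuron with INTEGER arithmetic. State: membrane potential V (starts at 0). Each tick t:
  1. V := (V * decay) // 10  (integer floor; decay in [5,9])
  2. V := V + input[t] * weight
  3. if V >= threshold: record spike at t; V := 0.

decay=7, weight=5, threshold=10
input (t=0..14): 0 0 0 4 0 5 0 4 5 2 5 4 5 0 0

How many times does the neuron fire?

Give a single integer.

Answer: 8

Derivation:
t=0: input=0 -> V=0
t=1: input=0 -> V=0
t=2: input=0 -> V=0
t=3: input=4 -> V=0 FIRE
t=4: input=0 -> V=0
t=5: input=5 -> V=0 FIRE
t=6: input=0 -> V=0
t=7: input=4 -> V=0 FIRE
t=8: input=5 -> V=0 FIRE
t=9: input=2 -> V=0 FIRE
t=10: input=5 -> V=0 FIRE
t=11: input=4 -> V=0 FIRE
t=12: input=5 -> V=0 FIRE
t=13: input=0 -> V=0
t=14: input=0 -> V=0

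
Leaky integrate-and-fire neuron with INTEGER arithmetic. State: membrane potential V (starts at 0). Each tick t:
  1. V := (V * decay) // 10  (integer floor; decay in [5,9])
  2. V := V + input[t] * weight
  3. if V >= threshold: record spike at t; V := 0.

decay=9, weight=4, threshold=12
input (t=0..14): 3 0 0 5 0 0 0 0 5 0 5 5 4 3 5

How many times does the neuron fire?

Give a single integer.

t=0: input=3 -> V=0 FIRE
t=1: input=0 -> V=0
t=2: input=0 -> V=0
t=3: input=5 -> V=0 FIRE
t=4: input=0 -> V=0
t=5: input=0 -> V=0
t=6: input=0 -> V=0
t=7: input=0 -> V=0
t=8: input=5 -> V=0 FIRE
t=9: input=0 -> V=0
t=10: input=5 -> V=0 FIRE
t=11: input=5 -> V=0 FIRE
t=12: input=4 -> V=0 FIRE
t=13: input=3 -> V=0 FIRE
t=14: input=5 -> V=0 FIRE

Answer: 8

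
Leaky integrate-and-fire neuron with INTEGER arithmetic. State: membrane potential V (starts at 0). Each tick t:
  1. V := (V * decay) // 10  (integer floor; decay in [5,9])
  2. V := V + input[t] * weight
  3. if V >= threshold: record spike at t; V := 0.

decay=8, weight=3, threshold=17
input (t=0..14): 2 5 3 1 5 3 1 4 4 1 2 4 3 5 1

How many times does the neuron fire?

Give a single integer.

Answer: 5

Derivation:
t=0: input=2 -> V=6
t=1: input=5 -> V=0 FIRE
t=2: input=3 -> V=9
t=3: input=1 -> V=10
t=4: input=5 -> V=0 FIRE
t=5: input=3 -> V=9
t=6: input=1 -> V=10
t=7: input=4 -> V=0 FIRE
t=8: input=4 -> V=12
t=9: input=1 -> V=12
t=10: input=2 -> V=15
t=11: input=4 -> V=0 FIRE
t=12: input=3 -> V=9
t=13: input=5 -> V=0 FIRE
t=14: input=1 -> V=3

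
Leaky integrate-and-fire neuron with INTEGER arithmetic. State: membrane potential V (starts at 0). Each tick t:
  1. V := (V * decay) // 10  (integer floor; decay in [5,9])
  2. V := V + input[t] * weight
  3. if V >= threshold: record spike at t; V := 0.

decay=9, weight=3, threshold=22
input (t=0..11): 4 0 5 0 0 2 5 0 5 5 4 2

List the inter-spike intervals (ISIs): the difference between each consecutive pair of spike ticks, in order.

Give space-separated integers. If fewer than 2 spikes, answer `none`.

Answer: 6 2

Derivation:
t=0: input=4 -> V=12
t=1: input=0 -> V=10
t=2: input=5 -> V=0 FIRE
t=3: input=0 -> V=0
t=4: input=0 -> V=0
t=5: input=2 -> V=6
t=6: input=5 -> V=20
t=7: input=0 -> V=18
t=8: input=5 -> V=0 FIRE
t=9: input=5 -> V=15
t=10: input=4 -> V=0 FIRE
t=11: input=2 -> V=6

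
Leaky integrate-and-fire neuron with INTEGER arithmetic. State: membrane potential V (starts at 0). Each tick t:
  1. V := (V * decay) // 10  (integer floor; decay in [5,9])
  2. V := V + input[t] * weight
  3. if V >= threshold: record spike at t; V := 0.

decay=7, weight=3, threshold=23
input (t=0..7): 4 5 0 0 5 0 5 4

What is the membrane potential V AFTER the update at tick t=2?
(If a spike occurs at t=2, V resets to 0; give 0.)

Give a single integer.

t=0: input=4 -> V=12
t=1: input=5 -> V=0 FIRE
t=2: input=0 -> V=0
t=3: input=0 -> V=0
t=4: input=5 -> V=15
t=5: input=0 -> V=10
t=6: input=5 -> V=22
t=7: input=4 -> V=0 FIRE

Answer: 0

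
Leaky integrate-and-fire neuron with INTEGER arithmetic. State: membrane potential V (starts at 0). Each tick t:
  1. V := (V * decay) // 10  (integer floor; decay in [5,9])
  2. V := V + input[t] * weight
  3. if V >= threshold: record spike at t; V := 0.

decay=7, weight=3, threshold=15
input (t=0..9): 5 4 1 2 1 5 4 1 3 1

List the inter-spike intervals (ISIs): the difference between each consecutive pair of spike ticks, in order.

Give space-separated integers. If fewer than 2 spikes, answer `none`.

Answer: 5 3

Derivation:
t=0: input=5 -> V=0 FIRE
t=1: input=4 -> V=12
t=2: input=1 -> V=11
t=3: input=2 -> V=13
t=4: input=1 -> V=12
t=5: input=5 -> V=0 FIRE
t=6: input=4 -> V=12
t=7: input=1 -> V=11
t=8: input=3 -> V=0 FIRE
t=9: input=1 -> V=3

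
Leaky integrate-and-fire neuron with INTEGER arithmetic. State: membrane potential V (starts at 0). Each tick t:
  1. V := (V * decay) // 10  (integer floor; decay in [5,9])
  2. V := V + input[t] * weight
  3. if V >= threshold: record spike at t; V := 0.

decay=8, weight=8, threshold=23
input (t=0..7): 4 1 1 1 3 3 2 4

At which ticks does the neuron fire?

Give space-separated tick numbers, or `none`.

t=0: input=4 -> V=0 FIRE
t=1: input=1 -> V=8
t=2: input=1 -> V=14
t=3: input=1 -> V=19
t=4: input=3 -> V=0 FIRE
t=5: input=3 -> V=0 FIRE
t=6: input=2 -> V=16
t=7: input=4 -> V=0 FIRE

Answer: 0 4 5 7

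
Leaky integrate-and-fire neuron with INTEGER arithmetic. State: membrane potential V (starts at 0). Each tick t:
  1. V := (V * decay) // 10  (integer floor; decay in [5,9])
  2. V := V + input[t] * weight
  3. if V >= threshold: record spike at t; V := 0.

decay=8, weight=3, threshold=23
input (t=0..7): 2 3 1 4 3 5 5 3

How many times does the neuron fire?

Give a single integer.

t=0: input=2 -> V=6
t=1: input=3 -> V=13
t=2: input=1 -> V=13
t=3: input=4 -> V=22
t=4: input=3 -> V=0 FIRE
t=5: input=5 -> V=15
t=6: input=5 -> V=0 FIRE
t=7: input=3 -> V=9

Answer: 2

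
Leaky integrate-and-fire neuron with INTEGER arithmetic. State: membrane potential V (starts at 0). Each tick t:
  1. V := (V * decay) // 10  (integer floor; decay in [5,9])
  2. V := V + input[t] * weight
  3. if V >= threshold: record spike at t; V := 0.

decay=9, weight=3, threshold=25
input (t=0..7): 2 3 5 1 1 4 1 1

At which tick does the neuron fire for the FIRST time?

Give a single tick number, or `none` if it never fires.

Answer: 2

Derivation:
t=0: input=2 -> V=6
t=1: input=3 -> V=14
t=2: input=5 -> V=0 FIRE
t=3: input=1 -> V=3
t=4: input=1 -> V=5
t=5: input=4 -> V=16
t=6: input=1 -> V=17
t=7: input=1 -> V=18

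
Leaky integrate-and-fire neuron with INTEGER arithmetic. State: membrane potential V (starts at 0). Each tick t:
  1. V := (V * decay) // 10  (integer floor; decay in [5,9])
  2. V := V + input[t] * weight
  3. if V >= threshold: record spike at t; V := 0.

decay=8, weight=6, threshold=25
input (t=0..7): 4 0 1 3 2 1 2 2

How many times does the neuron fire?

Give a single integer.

Answer: 2

Derivation:
t=0: input=4 -> V=24
t=1: input=0 -> V=19
t=2: input=1 -> V=21
t=3: input=3 -> V=0 FIRE
t=4: input=2 -> V=12
t=5: input=1 -> V=15
t=6: input=2 -> V=24
t=7: input=2 -> V=0 FIRE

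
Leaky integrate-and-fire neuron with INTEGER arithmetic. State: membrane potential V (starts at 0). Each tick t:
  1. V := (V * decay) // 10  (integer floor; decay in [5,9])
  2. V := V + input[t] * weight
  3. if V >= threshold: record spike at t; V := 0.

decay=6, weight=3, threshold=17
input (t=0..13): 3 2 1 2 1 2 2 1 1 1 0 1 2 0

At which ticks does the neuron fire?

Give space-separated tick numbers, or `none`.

t=0: input=3 -> V=9
t=1: input=2 -> V=11
t=2: input=1 -> V=9
t=3: input=2 -> V=11
t=4: input=1 -> V=9
t=5: input=2 -> V=11
t=6: input=2 -> V=12
t=7: input=1 -> V=10
t=8: input=1 -> V=9
t=9: input=1 -> V=8
t=10: input=0 -> V=4
t=11: input=1 -> V=5
t=12: input=2 -> V=9
t=13: input=0 -> V=5

Answer: none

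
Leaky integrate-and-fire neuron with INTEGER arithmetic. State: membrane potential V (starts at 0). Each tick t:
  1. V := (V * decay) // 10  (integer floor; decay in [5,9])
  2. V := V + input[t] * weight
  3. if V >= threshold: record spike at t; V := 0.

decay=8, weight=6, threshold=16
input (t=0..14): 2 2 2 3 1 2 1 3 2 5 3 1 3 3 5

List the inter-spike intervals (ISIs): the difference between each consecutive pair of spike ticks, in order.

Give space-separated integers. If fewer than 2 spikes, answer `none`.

Answer: 2 2 2 2 1 2 1 1

Derivation:
t=0: input=2 -> V=12
t=1: input=2 -> V=0 FIRE
t=2: input=2 -> V=12
t=3: input=3 -> V=0 FIRE
t=4: input=1 -> V=6
t=5: input=2 -> V=0 FIRE
t=6: input=1 -> V=6
t=7: input=3 -> V=0 FIRE
t=8: input=2 -> V=12
t=9: input=5 -> V=0 FIRE
t=10: input=3 -> V=0 FIRE
t=11: input=1 -> V=6
t=12: input=3 -> V=0 FIRE
t=13: input=3 -> V=0 FIRE
t=14: input=5 -> V=0 FIRE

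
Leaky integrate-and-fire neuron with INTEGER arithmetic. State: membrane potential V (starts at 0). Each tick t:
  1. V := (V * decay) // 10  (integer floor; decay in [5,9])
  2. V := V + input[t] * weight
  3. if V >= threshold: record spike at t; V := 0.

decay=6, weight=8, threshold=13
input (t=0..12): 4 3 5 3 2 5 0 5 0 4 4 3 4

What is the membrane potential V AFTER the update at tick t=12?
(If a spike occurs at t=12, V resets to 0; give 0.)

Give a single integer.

t=0: input=4 -> V=0 FIRE
t=1: input=3 -> V=0 FIRE
t=2: input=5 -> V=0 FIRE
t=3: input=3 -> V=0 FIRE
t=4: input=2 -> V=0 FIRE
t=5: input=5 -> V=0 FIRE
t=6: input=0 -> V=0
t=7: input=5 -> V=0 FIRE
t=8: input=0 -> V=0
t=9: input=4 -> V=0 FIRE
t=10: input=4 -> V=0 FIRE
t=11: input=3 -> V=0 FIRE
t=12: input=4 -> V=0 FIRE

Answer: 0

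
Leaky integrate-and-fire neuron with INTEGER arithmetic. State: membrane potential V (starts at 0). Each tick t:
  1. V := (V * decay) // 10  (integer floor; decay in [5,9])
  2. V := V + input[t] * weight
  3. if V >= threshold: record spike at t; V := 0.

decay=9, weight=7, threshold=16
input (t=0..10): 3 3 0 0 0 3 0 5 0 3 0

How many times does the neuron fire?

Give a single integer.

Answer: 5

Derivation:
t=0: input=3 -> V=0 FIRE
t=1: input=3 -> V=0 FIRE
t=2: input=0 -> V=0
t=3: input=0 -> V=0
t=4: input=0 -> V=0
t=5: input=3 -> V=0 FIRE
t=6: input=0 -> V=0
t=7: input=5 -> V=0 FIRE
t=8: input=0 -> V=0
t=9: input=3 -> V=0 FIRE
t=10: input=0 -> V=0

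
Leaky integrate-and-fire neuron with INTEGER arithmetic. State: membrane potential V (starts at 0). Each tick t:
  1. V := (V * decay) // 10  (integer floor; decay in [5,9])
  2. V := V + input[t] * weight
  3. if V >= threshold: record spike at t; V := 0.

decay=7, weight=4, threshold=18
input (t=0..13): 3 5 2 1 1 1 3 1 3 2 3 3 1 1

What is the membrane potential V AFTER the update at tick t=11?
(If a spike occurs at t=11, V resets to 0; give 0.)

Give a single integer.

t=0: input=3 -> V=12
t=1: input=5 -> V=0 FIRE
t=2: input=2 -> V=8
t=3: input=1 -> V=9
t=4: input=1 -> V=10
t=5: input=1 -> V=11
t=6: input=3 -> V=0 FIRE
t=7: input=1 -> V=4
t=8: input=3 -> V=14
t=9: input=2 -> V=17
t=10: input=3 -> V=0 FIRE
t=11: input=3 -> V=12
t=12: input=1 -> V=12
t=13: input=1 -> V=12

Answer: 12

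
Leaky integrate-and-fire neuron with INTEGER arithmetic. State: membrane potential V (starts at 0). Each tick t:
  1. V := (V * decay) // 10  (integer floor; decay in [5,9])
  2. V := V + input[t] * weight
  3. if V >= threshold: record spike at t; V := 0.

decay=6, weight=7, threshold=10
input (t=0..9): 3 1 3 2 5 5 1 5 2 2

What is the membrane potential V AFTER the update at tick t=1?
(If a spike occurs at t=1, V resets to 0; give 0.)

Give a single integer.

Answer: 7

Derivation:
t=0: input=3 -> V=0 FIRE
t=1: input=1 -> V=7
t=2: input=3 -> V=0 FIRE
t=3: input=2 -> V=0 FIRE
t=4: input=5 -> V=0 FIRE
t=5: input=5 -> V=0 FIRE
t=6: input=1 -> V=7
t=7: input=5 -> V=0 FIRE
t=8: input=2 -> V=0 FIRE
t=9: input=2 -> V=0 FIRE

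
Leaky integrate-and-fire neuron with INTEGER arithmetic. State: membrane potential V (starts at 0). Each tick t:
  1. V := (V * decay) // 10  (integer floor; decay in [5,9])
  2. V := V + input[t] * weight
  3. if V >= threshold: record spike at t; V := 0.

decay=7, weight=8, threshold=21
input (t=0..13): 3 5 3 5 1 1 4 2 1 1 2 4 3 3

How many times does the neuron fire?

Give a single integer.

t=0: input=3 -> V=0 FIRE
t=1: input=5 -> V=0 FIRE
t=2: input=3 -> V=0 FIRE
t=3: input=5 -> V=0 FIRE
t=4: input=1 -> V=8
t=5: input=1 -> V=13
t=6: input=4 -> V=0 FIRE
t=7: input=2 -> V=16
t=8: input=1 -> V=19
t=9: input=1 -> V=0 FIRE
t=10: input=2 -> V=16
t=11: input=4 -> V=0 FIRE
t=12: input=3 -> V=0 FIRE
t=13: input=3 -> V=0 FIRE

Answer: 9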